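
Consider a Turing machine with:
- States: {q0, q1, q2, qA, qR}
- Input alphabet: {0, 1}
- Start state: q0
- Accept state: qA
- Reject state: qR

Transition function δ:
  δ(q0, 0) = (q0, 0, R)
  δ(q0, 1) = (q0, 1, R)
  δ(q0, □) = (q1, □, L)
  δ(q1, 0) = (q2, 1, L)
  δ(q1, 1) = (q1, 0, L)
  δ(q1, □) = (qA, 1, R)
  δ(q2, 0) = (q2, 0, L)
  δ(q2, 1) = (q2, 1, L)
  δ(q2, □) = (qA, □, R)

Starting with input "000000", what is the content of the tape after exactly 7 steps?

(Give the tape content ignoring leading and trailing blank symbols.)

Execution trace:
Initial: [q0]000000
Step 1: δ(q0, 0) = (q0, 0, R) → 0[q0]00000
Step 2: δ(q0, 0) = (q0, 0, R) → 00[q0]0000
Step 3: δ(q0, 0) = (q0, 0, R) → 000[q0]000
Step 4: δ(q0, 0) = (q0, 0, R) → 0000[q0]00
Step 5: δ(q0, 0) = (q0, 0, R) → 00000[q0]0
Step 6: δ(q0, 0) = (q0, 0, R) → 000000[q0]□
Step 7: δ(q0, □) = (q1, □, L) → 00000[q1]0□

After 7 steps, the tape (ignoring leading/trailing blanks) is: 000000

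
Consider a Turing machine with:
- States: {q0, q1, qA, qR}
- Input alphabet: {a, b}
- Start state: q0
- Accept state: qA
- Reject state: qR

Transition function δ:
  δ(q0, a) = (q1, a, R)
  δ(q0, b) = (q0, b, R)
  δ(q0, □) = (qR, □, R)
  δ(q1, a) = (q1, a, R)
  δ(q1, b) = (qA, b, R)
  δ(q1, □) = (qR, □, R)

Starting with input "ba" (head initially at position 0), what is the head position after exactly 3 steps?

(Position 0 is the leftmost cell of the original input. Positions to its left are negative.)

Execution trace (head position shown):
Step 0: [q0]ba  (head at position 0)
Step 1: move right → b[q0]a  (head at position 1)
Step 2: move right → ba[q1]□  (head at position 2)
Step 3: move right → ba□[qR]□  (head at position 3)

After 3 steps, the head is at position 3.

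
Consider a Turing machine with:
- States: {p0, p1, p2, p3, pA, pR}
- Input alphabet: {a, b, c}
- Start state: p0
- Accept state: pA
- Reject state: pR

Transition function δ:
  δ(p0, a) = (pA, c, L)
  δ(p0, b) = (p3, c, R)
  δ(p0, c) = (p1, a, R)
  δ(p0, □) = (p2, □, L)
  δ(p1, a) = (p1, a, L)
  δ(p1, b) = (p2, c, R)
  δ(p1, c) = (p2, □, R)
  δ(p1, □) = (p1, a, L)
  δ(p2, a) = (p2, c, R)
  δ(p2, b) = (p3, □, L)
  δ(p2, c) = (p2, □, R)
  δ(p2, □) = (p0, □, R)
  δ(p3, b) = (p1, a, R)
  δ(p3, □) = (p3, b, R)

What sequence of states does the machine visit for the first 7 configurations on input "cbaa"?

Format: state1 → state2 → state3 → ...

Execution trace:
Initial: [p0]cbaa
Step 1: δ(p0, c) = (p1, a, R) → a[p1]baa
Step 2: δ(p1, b) = (p2, c, R) → ac[p2]aa
Step 3: δ(p2, a) = (p2, c, R) → acc[p2]a
Step 4: δ(p2, a) = (p2, c, R) → accc[p2]□
Step 5: δ(p2, □) = (p0, □, R) → accc□[p0]□
Step 6: δ(p0, □) = (p2, □, L) → accc[p2]□□

State sequence: p0 → p1 → p2 → p2 → p2 → p0 → p2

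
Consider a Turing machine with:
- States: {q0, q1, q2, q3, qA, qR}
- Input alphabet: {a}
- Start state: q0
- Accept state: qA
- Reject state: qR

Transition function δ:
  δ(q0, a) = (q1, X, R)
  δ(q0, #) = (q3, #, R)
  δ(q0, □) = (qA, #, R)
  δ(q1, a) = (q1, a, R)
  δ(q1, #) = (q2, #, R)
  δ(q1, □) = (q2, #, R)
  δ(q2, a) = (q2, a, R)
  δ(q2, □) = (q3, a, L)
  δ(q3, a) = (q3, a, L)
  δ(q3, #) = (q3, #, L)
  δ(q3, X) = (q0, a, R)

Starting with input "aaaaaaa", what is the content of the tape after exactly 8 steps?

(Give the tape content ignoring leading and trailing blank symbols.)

Execution trace:
Initial: [q0]aaaaaaa
Step 1: δ(q0, a) = (q1, X, R) → X[q1]aaaaaa
Step 2: δ(q1, a) = (q1, a, R) → Xa[q1]aaaaa
Step 3: δ(q1, a) = (q1, a, R) → Xaa[q1]aaaa
Step 4: δ(q1, a) = (q1, a, R) → Xaaa[q1]aaa
Step 5: δ(q1, a) = (q1, a, R) → Xaaaa[q1]aa
Step 6: δ(q1, a) = (q1, a, R) → Xaaaaa[q1]a
Step 7: δ(q1, a) = (q1, a, R) → Xaaaaaa[q1]□
Step 8: δ(q1, □) = (q2, #, R) → Xaaaaaa#[q2]□

After 8 steps, the tape (ignoring leading/trailing blanks) is: Xaaaaaa#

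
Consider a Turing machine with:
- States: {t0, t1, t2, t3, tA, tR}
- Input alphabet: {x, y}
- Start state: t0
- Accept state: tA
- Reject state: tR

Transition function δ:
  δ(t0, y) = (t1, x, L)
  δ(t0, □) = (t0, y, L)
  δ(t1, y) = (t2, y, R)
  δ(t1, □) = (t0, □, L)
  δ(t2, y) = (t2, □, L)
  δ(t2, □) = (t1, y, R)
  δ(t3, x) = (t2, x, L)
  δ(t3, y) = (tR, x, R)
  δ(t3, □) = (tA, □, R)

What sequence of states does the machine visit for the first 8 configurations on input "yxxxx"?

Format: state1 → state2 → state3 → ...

Execution trace:
Initial: [t0]yxxxx
Step 1: δ(t0, y) = (t1, x, L) → [t1]□xxxxx
Step 2: δ(t1, □) = (t0, □, L) → [t0]□□xxxxx
Step 3: δ(t0, □) = (t0, y, L) → [t0]□y□xxxxx
Step 4: δ(t0, □) = (t0, y, L) → [t0]□yy□xxxxx
Step 5: δ(t0, □) = (t0, y, L) → [t0]□yyy□xxxxx
Step 6: δ(t0, □) = (t0, y, L) → [t0]□yyyy□xxxxx
Step 7: δ(t0, □) = (t0, y, L) → [t0]□yyyyy□xxxxx

State sequence: t0 → t1 → t0 → t0 → t0 → t0 → t0 → t0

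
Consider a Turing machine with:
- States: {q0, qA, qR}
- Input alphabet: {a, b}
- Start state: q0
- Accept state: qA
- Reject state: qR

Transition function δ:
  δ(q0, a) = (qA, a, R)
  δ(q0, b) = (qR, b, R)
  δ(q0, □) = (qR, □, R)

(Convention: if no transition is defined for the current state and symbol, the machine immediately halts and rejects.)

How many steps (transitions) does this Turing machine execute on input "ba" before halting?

Execution trace:
Initial: [q0]ba
Step 1: δ(q0, b) = (qR, b, R) → b[qR]a

The machine reaches the reject state qR and halts.

The machine executed 1 step before halting.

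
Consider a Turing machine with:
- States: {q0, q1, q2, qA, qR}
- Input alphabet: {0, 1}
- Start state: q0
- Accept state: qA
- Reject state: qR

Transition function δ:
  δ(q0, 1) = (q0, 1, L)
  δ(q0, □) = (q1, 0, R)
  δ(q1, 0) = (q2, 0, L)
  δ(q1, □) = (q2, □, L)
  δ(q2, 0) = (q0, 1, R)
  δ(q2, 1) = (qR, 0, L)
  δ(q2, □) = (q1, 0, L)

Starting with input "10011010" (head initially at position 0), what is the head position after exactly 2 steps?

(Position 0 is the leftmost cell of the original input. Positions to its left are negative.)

Execution trace (head position shown):
Step 0: [q0]10011010  (head at position 0)
Step 1: move left → [q0]□10011010  (head at position -1)
Step 2: move right → 0[q1]10011010  (head at position 0)

After 2 steps, the head is at position 0.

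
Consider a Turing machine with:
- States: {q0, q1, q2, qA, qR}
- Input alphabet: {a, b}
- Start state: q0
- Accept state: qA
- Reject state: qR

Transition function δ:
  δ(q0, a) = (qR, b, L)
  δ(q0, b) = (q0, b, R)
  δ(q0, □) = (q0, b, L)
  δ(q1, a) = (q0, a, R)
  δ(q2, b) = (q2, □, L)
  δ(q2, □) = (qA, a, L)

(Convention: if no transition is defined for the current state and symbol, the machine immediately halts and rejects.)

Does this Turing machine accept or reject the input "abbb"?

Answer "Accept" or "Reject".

Execution trace:
Initial: [q0]abbb
Step 1: δ(q0, a) = (qR, b, L) → [qR]□bbbb

The machine reaches the reject state qR and halts.

Answer: Reject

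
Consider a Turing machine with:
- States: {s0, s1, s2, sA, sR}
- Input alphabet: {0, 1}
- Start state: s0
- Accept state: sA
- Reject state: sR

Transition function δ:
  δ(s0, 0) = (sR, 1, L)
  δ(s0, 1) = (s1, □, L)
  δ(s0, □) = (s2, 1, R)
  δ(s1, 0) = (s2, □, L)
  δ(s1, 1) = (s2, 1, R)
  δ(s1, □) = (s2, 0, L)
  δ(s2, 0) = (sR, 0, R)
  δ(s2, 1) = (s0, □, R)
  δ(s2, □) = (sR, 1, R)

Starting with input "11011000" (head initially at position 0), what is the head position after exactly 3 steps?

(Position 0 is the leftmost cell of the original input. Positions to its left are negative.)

Execution trace (head position shown):
Step 0: [s0]11011000  (head at position 0)
Step 1: move left → [s1]□□1011000  (head at position -1)
Step 2: move left → [s2]□0□1011000  (head at position -2)
Step 3: move right → 1[sR]0□1011000  (head at position -1)

After 3 steps, the head is at position -1.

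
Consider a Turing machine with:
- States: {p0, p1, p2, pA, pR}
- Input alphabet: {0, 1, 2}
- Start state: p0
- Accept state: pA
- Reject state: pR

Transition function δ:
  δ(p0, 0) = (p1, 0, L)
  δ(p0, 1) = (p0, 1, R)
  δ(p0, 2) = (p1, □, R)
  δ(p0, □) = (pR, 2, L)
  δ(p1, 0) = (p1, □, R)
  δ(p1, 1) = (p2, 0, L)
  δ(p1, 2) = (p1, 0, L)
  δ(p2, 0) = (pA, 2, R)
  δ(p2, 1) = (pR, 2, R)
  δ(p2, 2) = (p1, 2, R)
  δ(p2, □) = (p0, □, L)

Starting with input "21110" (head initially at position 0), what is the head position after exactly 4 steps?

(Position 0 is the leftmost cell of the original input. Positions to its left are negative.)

Execution trace (head position shown):
Step 0: [p0]21110  (head at position 0)
Step 1: move right → □[p1]1110  (head at position 1)
Step 2: move left → [p2]□0110  (head at position 0)
Step 3: move left → [p0]□□0110  (head at position -1)
Step 4: move left → [pR]□2□0110  (head at position -2)

After 4 steps, the head is at position -2.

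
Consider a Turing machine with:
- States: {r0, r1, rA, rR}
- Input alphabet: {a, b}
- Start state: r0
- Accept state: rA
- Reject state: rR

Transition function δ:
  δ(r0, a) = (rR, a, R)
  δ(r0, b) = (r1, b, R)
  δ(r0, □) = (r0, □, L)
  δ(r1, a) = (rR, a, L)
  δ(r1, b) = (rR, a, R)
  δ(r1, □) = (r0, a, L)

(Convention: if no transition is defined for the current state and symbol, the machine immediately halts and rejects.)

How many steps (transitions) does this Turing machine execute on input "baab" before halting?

Execution trace:
Initial: [r0]baab
Step 1: δ(r0, b) = (r1, b, R) → b[r1]aab
Step 2: δ(r1, a) = (rR, a, L) → [rR]baab

The machine reaches the reject state rR and halts.

The machine executed 2 steps before halting.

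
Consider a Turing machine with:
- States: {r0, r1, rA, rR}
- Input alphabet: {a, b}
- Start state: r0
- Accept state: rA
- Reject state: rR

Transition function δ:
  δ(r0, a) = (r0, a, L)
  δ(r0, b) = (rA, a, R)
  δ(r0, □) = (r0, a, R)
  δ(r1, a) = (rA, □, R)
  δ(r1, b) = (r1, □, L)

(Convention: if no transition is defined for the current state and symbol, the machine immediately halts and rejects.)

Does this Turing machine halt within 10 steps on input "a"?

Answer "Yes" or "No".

Execution trace:
Initial: [r0]a
Step 1: δ(r0, a) = (r0, a, L) → [r0]□a
Step 2: δ(r0, □) = (r0, a, R) → a[r0]a
Step 3: δ(r0, a) = (r0, a, L) → [r0]aa
Step 4: δ(r0, a) = (r0, a, L) → [r0]□aa
Step 5: δ(r0, □) = (r0, a, R) → a[r0]aa
Step 6: δ(r0, a) = (r0, a, L) → [r0]aaa
Step 7: δ(r0, a) = (r0, a, L) → [r0]□aaa
Step 8: δ(r0, □) = (r0, a, R) → a[r0]aaa
Step 9: δ(r0, a) = (r0, a, L) → [r0]aaaa
Step 10: δ(r0, a) = (r0, a, L) → [r0]□aaaa

The machine has not reached a halting state after 10 steps.
The machine did not halt within the 10-step bound.

Answer: No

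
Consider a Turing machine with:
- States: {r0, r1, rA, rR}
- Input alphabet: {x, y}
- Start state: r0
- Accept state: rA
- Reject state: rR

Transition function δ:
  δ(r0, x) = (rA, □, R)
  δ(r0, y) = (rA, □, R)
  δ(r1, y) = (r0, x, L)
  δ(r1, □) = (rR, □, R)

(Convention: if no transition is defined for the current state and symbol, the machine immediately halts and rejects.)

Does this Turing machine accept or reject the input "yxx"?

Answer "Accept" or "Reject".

Execution trace:
Initial: [r0]yxx
Step 1: δ(r0, y) = (rA, □, R) → □[rA]xx

The machine reaches the accept state rA and halts.

Answer: Accept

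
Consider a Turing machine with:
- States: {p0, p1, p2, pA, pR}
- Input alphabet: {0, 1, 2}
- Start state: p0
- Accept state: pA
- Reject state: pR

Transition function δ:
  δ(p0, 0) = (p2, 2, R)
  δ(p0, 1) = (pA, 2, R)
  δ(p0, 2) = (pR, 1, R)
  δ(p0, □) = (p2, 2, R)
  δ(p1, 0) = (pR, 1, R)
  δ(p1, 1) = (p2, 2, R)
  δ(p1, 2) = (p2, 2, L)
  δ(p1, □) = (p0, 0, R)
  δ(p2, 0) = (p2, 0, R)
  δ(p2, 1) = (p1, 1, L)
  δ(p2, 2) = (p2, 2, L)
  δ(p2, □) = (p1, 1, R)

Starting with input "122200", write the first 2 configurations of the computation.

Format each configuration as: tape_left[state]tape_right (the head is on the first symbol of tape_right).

Transitions applied:
Step 1: δ(p0, 1) = (pA, 2, R)

The first 2 configurations are:
[p0]122200 ⊢ 2[pA]22200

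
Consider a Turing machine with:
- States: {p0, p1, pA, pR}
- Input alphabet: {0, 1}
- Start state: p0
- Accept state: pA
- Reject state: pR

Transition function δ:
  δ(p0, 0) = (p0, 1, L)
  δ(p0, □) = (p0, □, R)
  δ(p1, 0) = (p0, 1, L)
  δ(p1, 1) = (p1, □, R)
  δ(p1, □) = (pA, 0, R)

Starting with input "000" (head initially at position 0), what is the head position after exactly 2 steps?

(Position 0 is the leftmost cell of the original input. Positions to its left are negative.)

Execution trace (head position shown):
Step 0: [p0]000  (head at position 0)
Step 1: move left → [p0]□100  (head at position -1)
Step 2: move right → □[p0]100  (head at position 0)

After 2 steps, the head is at position 0.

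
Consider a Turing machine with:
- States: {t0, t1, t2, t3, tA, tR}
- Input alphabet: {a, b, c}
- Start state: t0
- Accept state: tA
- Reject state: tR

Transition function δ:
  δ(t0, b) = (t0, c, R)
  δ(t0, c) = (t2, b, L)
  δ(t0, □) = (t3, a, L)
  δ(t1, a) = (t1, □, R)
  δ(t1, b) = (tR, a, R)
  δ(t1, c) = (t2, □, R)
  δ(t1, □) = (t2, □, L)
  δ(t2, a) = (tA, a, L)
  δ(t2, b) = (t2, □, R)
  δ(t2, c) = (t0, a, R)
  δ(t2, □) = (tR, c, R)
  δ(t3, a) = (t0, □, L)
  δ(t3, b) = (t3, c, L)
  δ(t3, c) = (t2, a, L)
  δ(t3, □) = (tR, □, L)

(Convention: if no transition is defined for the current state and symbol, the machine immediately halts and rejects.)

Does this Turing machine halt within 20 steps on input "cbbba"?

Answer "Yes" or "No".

Execution trace:
Initial: [t0]cbbba
Step 1: δ(t0, c) = (t2, b, L) → [t2]□bbbba
Step 2: δ(t2, □) = (tR, c, R) → c[tR]bbbba

The machine reaches the reject state tR and halts.
The machine halted after 2 steps (within the 20-step bound).

Answer: Yes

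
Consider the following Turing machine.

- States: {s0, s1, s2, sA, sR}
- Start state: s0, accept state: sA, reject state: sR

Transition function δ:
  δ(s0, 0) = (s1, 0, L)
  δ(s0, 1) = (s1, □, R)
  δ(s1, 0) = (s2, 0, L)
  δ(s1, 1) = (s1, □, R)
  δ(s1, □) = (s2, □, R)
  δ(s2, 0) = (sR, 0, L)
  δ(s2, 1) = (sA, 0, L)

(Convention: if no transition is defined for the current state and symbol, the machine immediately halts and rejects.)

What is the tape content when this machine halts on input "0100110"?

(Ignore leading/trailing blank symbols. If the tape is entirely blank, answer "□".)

Execution trace:
Initial: [s0]0100110
Step 1: δ(s0, 0) = (s1, 0, L) → [s1]□0100110
Step 2: δ(s1, □) = (s2, □, R) → □[s2]0100110
Step 3: δ(s2, 0) = (sR, 0, L) → [sR]□0100110

The machine reaches the reject state sR and halts.

Final tape (ignoring leading/trailing blanks): 0100110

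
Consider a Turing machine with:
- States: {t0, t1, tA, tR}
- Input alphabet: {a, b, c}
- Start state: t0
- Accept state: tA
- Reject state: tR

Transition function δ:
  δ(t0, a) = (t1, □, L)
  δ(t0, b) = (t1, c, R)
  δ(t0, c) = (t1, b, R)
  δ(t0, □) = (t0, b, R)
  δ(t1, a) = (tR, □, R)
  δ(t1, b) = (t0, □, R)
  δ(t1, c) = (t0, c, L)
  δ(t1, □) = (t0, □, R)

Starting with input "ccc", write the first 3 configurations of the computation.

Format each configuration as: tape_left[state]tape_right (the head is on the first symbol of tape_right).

Transitions applied:
Step 1: δ(t0, c) = (t1, b, R)
Step 2: δ(t1, c) = (t0, c, L)

The first 3 configurations are:
[t0]ccc ⊢ b[t1]cc ⊢ [t0]bcc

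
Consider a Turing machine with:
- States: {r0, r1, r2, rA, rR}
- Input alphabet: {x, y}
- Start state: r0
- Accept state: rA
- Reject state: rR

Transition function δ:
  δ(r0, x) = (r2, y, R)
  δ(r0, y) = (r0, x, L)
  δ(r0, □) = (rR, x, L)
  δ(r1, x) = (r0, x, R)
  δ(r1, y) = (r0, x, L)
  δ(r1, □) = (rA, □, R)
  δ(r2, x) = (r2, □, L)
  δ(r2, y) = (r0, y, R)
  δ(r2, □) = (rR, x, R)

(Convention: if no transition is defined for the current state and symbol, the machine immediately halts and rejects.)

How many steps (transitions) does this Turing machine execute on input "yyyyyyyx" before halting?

Execution trace:
Initial: [r0]yyyyyyyx
Step 1: δ(r0, y) = (r0, x, L) → [r0]□xyyyyyyx
Step 2: δ(r0, □) = (rR, x, L) → [rR]□xxyyyyyyx

The machine reaches the reject state rR and halts.

The machine executed 2 steps before halting.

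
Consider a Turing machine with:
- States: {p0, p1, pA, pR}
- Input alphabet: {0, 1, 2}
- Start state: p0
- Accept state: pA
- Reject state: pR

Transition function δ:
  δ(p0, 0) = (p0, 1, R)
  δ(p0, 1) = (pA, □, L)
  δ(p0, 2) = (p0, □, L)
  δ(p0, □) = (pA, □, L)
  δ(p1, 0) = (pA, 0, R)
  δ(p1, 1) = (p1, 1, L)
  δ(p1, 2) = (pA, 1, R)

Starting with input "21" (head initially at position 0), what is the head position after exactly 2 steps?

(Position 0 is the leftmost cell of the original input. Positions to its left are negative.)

Execution trace (head position shown):
Step 0: [p0]21  (head at position 0)
Step 1: move left → [p0]□□1  (head at position -1)
Step 2: move left → [pA]□□□1  (head at position -2)

After 2 steps, the head is at position -2.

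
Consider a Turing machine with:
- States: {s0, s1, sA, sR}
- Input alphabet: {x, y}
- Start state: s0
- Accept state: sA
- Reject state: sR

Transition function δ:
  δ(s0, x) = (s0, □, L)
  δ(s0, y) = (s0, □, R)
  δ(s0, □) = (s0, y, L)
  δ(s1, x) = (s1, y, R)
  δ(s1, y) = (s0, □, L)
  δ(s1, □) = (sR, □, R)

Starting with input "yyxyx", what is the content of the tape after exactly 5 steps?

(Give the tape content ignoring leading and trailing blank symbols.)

Execution trace:
Initial: [s0]yyxyx
Step 1: δ(s0, y) = (s0, □, R) → □[s0]yxyx
Step 2: δ(s0, y) = (s0, □, R) → □□[s0]xyx
Step 3: δ(s0, x) = (s0, □, L) → □[s0]□□yx
Step 4: δ(s0, □) = (s0, y, L) → [s0]□y□yx
Step 5: δ(s0, □) = (s0, y, L) → [s0]□yy□yx

After 5 steps, the tape (ignoring leading/trailing blanks) is: yy□yx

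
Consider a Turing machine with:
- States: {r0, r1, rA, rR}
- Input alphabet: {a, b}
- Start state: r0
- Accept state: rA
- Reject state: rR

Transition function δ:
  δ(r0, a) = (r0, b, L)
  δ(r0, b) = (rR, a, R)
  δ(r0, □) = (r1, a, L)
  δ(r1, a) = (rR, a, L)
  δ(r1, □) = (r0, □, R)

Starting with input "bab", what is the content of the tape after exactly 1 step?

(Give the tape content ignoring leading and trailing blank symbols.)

Execution trace:
Initial: [r0]bab
Step 1: δ(r0, b) = (rR, a, R) → a[rR]ab

The machine reaches the reject state rR and halts.

After 1 step, the tape (ignoring leading/trailing blanks) is: aab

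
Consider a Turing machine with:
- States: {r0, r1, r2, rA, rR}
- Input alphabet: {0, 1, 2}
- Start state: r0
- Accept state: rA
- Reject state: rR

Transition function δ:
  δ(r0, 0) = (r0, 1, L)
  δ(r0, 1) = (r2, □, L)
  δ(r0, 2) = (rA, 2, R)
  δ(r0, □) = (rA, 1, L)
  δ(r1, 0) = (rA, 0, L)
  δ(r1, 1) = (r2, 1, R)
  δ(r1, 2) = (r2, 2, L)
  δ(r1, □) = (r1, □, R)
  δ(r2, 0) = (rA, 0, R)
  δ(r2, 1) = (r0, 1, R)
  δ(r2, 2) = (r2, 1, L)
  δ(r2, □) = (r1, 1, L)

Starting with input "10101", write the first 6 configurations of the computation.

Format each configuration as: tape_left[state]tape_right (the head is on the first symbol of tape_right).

Transitions applied:
Step 1: δ(r0, 1) = (r2, □, L)
Step 2: δ(r2, □) = (r1, 1, L)
Step 3: δ(r1, □) = (r1, □, R)
Step 4: δ(r1, 1) = (r2, 1, R)
Step 5: δ(r2, □) = (r1, 1, L)

The first 6 configurations are:
[r0]10101 ⊢ [r2]□□0101 ⊢ [r1]□1□0101 ⊢ □[r1]1□0101 ⊢ □1[r2]□0101 ⊢ □[r1]110101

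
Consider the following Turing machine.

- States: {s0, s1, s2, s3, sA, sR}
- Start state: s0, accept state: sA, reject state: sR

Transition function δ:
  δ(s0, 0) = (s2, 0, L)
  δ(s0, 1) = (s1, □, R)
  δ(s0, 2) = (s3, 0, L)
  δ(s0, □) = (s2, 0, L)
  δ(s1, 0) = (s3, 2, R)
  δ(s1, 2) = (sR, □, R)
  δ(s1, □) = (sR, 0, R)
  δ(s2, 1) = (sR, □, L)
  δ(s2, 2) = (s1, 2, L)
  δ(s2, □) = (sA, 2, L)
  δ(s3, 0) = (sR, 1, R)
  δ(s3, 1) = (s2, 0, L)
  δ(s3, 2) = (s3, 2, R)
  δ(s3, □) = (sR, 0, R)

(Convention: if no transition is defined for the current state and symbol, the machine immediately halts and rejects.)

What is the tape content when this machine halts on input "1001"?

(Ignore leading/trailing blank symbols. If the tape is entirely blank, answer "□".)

Execution trace:
Initial: [s0]1001
Step 1: δ(s0, 1) = (s1, □, R) → □[s1]001
Step 2: δ(s1, 0) = (s3, 2, R) → □2[s3]01
Step 3: δ(s3, 0) = (sR, 1, R) → □21[sR]1

The machine reaches the reject state sR and halts.

Final tape (ignoring leading/trailing blanks): 211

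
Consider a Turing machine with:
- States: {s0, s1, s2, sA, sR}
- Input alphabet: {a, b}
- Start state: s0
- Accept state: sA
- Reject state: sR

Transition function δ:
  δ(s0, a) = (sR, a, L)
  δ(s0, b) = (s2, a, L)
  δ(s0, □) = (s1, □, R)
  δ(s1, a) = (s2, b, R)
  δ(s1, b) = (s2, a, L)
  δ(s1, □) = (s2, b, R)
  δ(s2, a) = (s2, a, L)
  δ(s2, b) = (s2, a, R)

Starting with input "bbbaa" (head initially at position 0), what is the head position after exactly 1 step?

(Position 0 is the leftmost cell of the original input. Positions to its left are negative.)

Execution trace (head position shown):
Step 0: [s0]bbbaa  (head at position 0)
Step 1: move left → [s2]□abbaa  (head at position -1)

After 1 step, the head is at position -1.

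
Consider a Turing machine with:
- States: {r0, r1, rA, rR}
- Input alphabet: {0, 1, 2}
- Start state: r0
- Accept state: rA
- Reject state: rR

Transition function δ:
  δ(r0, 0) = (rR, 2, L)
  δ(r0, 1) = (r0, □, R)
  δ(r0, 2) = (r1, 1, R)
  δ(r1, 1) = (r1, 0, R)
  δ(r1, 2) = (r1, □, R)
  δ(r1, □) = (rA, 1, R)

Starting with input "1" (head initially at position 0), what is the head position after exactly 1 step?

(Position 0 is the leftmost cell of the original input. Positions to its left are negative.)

Execution trace (head position shown):
Step 0: [r0]1  (head at position 0)
Step 1: move right → □[r0]□  (head at position 1)

After 1 step, the head is at position 1.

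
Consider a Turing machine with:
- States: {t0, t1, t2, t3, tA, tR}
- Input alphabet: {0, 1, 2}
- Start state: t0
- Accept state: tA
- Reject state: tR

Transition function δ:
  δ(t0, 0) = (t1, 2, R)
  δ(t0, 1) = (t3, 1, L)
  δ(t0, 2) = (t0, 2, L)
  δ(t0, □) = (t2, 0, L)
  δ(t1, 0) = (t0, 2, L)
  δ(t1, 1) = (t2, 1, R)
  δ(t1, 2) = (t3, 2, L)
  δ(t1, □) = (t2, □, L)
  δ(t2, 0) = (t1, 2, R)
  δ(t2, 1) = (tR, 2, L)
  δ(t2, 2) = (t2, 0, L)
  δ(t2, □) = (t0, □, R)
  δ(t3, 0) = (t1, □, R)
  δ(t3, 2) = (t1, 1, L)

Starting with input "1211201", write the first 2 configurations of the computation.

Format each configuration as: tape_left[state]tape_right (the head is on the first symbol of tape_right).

Transitions applied:
Step 1: δ(t0, 1) = (t3, 1, L)

The first 2 configurations are:
[t0]1211201 ⊢ [t3]□1211201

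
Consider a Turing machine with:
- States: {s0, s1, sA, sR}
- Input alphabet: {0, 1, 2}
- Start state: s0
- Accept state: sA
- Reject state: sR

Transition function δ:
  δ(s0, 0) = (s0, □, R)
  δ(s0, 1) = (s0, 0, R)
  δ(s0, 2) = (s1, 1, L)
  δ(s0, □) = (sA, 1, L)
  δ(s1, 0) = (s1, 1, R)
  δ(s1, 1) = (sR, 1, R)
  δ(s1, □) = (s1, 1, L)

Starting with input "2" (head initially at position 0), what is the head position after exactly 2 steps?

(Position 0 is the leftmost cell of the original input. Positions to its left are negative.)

Execution trace (head position shown):
Step 0: [s0]2  (head at position 0)
Step 1: move left → [s1]□1  (head at position -1)
Step 2: move left → [s1]□11  (head at position -2)

After 2 steps, the head is at position -2.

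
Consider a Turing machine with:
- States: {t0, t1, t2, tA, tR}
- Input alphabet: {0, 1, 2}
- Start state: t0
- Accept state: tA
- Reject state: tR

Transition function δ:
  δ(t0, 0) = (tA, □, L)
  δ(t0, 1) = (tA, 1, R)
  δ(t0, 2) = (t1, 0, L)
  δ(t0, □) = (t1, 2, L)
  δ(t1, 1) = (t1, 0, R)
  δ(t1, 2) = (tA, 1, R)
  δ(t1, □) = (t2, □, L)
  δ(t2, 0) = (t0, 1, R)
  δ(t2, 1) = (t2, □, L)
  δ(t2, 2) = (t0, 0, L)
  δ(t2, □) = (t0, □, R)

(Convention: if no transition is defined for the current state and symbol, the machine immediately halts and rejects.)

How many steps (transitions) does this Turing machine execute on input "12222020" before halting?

Execution trace:
Initial: [t0]12222020
Step 1: δ(t0, 1) = (tA, 1, R) → 1[tA]2222020

The machine reaches the accept state tA and halts.

The machine executed 1 step before halting.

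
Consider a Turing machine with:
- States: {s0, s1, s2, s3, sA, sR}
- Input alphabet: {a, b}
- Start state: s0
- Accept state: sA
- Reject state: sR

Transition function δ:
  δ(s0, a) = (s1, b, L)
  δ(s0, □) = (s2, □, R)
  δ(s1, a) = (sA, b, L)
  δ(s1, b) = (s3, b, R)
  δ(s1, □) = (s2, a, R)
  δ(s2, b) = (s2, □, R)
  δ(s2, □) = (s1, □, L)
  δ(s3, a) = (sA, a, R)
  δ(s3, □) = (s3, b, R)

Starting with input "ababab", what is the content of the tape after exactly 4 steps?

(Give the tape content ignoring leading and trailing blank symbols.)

Execution trace:
Initial: [s0]ababab
Step 1: δ(s0, a) = (s1, b, L) → [s1]□bbabab
Step 2: δ(s1, □) = (s2, a, R) → a[s2]bbabab
Step 3: δ(s2, b) = (s2, □, R) → a□[s2]babab
Step 4: δ(s2, b) = (s2, □, R) → a□□[s2]abab

No transition is defined for δ(s2, a). By convention the machine halts and rejects.

After 4 steps, the tape (ignoring leading/trailing blanks) is: a□□abab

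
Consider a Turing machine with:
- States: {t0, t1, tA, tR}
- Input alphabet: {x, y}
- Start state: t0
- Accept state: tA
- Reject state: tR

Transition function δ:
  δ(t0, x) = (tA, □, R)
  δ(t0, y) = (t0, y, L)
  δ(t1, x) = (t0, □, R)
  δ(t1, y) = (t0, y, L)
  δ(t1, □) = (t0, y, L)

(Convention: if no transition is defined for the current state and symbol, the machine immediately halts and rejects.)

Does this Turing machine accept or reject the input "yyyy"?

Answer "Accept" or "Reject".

Execution trace:
Initial: [t0]yyyy
Step 1: δ(t0, y) = (t0, y, L) → [t0]□yyyy

No transition is defined for δ(t0, □). By convention the machine halts and rejects.

Answer: Reject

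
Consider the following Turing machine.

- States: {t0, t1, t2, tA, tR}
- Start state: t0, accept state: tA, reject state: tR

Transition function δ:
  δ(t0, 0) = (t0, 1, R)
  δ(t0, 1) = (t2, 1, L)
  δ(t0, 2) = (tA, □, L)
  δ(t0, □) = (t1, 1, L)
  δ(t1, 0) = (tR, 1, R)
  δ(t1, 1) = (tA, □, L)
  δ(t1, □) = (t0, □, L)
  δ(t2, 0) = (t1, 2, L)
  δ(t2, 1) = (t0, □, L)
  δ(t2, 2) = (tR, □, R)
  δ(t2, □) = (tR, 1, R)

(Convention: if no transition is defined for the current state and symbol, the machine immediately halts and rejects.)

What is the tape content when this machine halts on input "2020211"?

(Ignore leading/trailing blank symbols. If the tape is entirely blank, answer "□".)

Execution trace:
Initial: [t0]2020211
Step 1: δ(t0, 2) = (tA, □, L) → [tA]□□020211

The machine reaches the accept state tA and halts.

Final tape (ignoring leading/trailing blanks): 020211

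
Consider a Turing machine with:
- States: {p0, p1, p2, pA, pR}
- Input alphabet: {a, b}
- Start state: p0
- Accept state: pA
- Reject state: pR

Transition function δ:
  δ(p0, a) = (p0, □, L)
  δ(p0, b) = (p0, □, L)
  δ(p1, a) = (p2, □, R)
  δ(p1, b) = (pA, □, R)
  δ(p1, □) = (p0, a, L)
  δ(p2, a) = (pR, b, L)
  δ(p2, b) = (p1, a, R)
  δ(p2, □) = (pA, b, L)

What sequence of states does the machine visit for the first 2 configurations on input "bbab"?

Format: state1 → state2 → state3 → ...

Execution trace:
Initial: [p0]bbab
Step 1: δ(p0, b) = (p0, □, L) → [p0]□□bab

No transition is defined for δ(p0, □). By convention the machine halts and rejects.

State sequence: p0 → p0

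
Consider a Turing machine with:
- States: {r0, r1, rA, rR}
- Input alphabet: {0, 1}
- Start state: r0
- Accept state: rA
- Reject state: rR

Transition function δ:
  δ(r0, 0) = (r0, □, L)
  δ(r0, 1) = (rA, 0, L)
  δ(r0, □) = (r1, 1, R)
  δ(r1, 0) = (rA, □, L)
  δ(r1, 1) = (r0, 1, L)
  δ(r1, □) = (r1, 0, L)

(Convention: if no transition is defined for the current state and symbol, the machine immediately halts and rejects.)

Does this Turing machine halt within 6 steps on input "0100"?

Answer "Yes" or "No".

Execution trace:
Initial: [r0]0100
Step 1: δ(r0, 0) = (r0, □, L) → [r0]□□100
Step 2: δ(r0, □) = (r1, 1, R) → 1[r1]□100
Step 3: δ(r1, □) = (r1, 0, L) → [r1]10100
Step 4: δ(r1, 1) = (r0, 1, L) → [r0]□10100
Step 5: δ(r0, □) = (r1, 1, R) → 1[r1]10100
Step 6: δ(r1, 1) = (r0, 1, L) → [r0]110100

The machine has not reached a halting state after 6 steps.
The machine did not halt within the 6-step bound.

Answer: No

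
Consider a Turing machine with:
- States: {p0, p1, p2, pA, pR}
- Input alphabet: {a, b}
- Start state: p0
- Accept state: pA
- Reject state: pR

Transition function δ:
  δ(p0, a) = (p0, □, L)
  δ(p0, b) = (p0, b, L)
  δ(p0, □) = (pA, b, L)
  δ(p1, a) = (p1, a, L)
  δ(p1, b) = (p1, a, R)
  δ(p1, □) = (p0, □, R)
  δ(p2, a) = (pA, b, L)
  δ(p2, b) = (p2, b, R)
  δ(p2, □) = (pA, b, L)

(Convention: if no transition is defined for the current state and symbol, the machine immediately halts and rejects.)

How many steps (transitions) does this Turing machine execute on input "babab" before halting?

Execution trace:
Initial: [p0]babab
Step 1: δ(p0, b) = (p0, b, L) → [p0]□babab
Step 2: δ(p0, □) = (pA, b, L) → [pA]□bbabab

The machine reaches the accept state pA and halts.

The machine executed 2 steps before halting.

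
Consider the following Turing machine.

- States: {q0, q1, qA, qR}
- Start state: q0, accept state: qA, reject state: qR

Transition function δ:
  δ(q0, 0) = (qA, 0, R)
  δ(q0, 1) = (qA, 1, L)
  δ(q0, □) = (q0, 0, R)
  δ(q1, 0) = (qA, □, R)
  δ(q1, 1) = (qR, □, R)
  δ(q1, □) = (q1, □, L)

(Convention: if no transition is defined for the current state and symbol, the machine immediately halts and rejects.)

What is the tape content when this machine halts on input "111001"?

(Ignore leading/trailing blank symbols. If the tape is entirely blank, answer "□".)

Execution trace:
Initial: [q0]111001
Step 1: δ(q0, 1) = (qA, 1, L) → [qA]□111001

The machine reaches the accept state qA and halts.

Final tape (ignoring leading/trailing blanks): 111001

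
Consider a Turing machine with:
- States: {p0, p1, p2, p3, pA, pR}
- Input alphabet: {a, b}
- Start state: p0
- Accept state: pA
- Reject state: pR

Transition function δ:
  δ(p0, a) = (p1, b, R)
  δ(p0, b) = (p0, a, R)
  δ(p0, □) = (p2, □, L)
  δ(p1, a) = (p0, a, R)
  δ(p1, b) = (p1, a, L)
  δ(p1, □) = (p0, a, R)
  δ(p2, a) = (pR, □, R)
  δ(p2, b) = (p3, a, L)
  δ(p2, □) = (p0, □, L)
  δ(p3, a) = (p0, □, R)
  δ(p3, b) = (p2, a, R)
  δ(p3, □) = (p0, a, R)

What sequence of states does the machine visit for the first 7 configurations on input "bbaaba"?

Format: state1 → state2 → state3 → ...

Execution trace:
Initial: [p0]bbaaba
Step 1: δ(p0, b) = (p0, a, R) → a[p0]baaba
Step 2: δ(p0, b) = (p0, a, R) → aa[p0]aaba
Step 3: δ(p0, a) = (p1, b, R) → aab[p1]aba
Step 4: δ(p1, a) = (p0, a, R) → aaba[p0]ba
Step 5: δ(p0, b) = (p0, a, R) → aabaa[p0]a
Step 6: δ(p0, a) = (p1, b, R) → aabaab[p1]□

State sequence: p0 → p0 → p0 → p1 → p0 → p0 → p1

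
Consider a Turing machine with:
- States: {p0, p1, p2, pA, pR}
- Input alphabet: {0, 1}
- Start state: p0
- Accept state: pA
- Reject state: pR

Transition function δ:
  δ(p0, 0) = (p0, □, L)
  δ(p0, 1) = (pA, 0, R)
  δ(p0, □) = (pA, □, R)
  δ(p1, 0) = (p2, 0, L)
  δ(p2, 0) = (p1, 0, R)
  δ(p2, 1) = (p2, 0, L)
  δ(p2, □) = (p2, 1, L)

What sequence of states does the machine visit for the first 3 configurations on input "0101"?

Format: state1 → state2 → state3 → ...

Execution trace:
Initial: [p0]0101
Step 1: δ(p0, 0) = (p0, □, L) → [p0]□□101
Step 2: δ(p0, □) = (pA, □, R) → □[pA]□101

The machine reaches the accept state pA and halts.

State sequence: p0 → p0 → pA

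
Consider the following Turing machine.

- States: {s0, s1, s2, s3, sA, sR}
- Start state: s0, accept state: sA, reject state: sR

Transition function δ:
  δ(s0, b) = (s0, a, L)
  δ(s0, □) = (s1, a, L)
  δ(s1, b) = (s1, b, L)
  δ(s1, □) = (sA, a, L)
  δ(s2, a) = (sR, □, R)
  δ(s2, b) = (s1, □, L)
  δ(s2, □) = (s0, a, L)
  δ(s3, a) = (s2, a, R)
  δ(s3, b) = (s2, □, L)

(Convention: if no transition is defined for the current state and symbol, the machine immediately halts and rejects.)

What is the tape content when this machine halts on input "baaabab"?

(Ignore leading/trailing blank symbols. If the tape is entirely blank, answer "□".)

Execution trace:
Initial: [s0]baaabab
Step 1: δ(s0, b) = (s0, a, L) → [s0]□aaaabab
Step 2: δ(s0, □) = (s1, a, L) → [s1]□aaaaabab
Step 3: δ(s1, □) = (sA, a, L) → [sA]□aaaaaabab

The machine reaches the accept state sA and halts.

Final tape (ignoring leading/trailing blanks): aaaaaabab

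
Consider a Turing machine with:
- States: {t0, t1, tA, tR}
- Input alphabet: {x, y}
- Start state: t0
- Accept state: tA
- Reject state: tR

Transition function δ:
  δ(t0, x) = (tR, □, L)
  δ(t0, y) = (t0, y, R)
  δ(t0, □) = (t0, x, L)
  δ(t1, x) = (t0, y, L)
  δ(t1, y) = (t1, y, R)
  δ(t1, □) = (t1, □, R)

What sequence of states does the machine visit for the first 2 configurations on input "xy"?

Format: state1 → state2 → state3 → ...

Execution trace:
Initial: [t0]xy
Step 1: δ(t0, x) = (tR, □, L) → [tR]□□y

The machine reaches the reject state tR and halts.

State sequence: t0 → tR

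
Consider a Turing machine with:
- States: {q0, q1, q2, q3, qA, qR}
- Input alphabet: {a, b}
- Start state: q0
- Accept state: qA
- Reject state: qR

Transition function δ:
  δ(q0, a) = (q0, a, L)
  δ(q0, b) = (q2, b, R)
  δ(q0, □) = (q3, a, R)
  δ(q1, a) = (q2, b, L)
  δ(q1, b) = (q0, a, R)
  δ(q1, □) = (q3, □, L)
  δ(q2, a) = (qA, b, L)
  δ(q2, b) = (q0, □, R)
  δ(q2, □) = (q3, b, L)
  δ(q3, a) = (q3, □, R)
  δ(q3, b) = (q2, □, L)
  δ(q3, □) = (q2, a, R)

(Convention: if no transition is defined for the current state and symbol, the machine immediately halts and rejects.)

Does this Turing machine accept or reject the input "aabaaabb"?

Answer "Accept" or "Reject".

Execution trace:
Initial: [q0]aabaaabb
Step 1: δ(q0, a) = (q0, a, L) → [q0]□aabaaabb
Step 2: δ(q0, □) = (q3, a, R) → a[q3]aabaaabb
Step 3: δ(q3, a) = (q3, □, R) → a□[q3]abaaabb
Step 4: δ(q3, a) = (q3, □, R) → a□□[q3]baaabb
Step 5: δ(q3, b) = (q2, □, L) → a□[q2]□□aaabb
Step 6: δ(q2, □) = (q3, b, L) → a[q3]□b□aaabb
Step 7: δ(q3, □) = (q2, a, R) → aa[q2]b□aaabb
Step 8: δ(q2, b) = (q0, □, R) → aa□[q0]□aaabb
Step 9: δ(q0, □) = (q3, a, R) → aa□a[q3]aaabb
Step 10: δ(q3, a) = (q3, □, R) → aa□a□[q3]aabb
Step 11: δ(q3, a) = (q3, □, R) → aa□a□□[q3]abb
Step 12: δ(q3, a) = (q3, □, R) → aa□a□□□[q3]bb
Step 13: δ(q3, b) = (q2, □, L) → aa□a□□[q2]□□b
Step 14: δ(q2, □) = (q3, b, L) → aa□a□[q3]□b□b
Step 15: δ(q3, □) = (q2, a, R) → aa□a□a[q2]b□b
Step 16: δ(q2, b) = (q0, □, R) → aa□a□a□[q0]□b
Step 17: δ(q0, □) = (q3, a, R) → aa□a□a□a[q3]b
Step 18: δ(q3, b) = (q2, □, L) → aa□a□a□[q2]a□
Step 19: δ(q2, a) = (qA, b, L) → aa□a□a[qA]□b□

The machine reaches the accept state qA and halts.

Answer: Accept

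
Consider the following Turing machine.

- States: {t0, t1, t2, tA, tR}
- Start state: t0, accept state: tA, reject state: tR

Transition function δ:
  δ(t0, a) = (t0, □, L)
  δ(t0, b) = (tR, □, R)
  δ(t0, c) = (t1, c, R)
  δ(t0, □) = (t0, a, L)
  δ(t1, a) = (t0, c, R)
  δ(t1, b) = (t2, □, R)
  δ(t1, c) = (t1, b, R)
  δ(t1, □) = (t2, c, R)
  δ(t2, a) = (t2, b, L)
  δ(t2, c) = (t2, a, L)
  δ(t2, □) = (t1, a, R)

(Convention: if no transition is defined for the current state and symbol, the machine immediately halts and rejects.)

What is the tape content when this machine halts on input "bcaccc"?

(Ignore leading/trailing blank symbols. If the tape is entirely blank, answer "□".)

Execution trace:
Initial: [t0]bcaccc
Step 1: δ(t0, b) = (tR, □, R) → □[tR]caccc

The machine reaches the reject state tR and halts.

Final tape (ignoring leading/trailing blanks): caccc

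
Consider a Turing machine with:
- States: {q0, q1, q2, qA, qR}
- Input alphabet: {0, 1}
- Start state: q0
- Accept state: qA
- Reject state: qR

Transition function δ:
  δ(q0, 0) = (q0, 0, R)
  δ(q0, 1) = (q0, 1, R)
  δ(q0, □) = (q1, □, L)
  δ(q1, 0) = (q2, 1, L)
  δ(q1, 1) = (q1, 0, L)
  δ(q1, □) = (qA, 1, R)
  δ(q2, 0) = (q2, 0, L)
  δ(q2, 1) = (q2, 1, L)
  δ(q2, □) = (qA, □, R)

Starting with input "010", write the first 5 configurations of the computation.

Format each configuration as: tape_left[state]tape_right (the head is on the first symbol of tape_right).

Transitions applied:
Step 1: δ(q0, 0) = (q0, 0, R)
Step 2: δ(q0, 1) = (q0, 1, R)
Step 3: δ(q0, 0) = (q0, 0, R)
Step 4: δ(q0, □) = (q1, □, L)

The first 5 configurations are:
[q0]010 ⊢ 0[q0]10 ⊢ 01[q0]0 ⊢ 010[q0]□ ⊢ 01[q1]0□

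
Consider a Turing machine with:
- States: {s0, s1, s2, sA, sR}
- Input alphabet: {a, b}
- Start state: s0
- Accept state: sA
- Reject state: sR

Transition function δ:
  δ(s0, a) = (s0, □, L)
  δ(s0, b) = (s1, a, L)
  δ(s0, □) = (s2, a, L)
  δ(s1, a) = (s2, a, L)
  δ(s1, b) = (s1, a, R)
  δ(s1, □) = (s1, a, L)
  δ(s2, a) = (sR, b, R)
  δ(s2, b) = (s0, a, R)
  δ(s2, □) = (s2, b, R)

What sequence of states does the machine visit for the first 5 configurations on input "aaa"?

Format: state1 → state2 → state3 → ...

Execution trace:
Initial: [s0]aaa
Step 1: δ(s0, a) = (s0, □, L) → [s0]□□aa
Step 2: δ(s0, □) = (s2, a, L) → [s2]□a□aa
Step 3: δ(s2, □) = (s2, b, R) → b[s2]a□aa
Step 4: δ(s2, a) = (sR, b, R) → bb[sR]□aa

The machine reaches the reject state sR and halts.

State sequence: s0 → s0 → s2 → s2 → sR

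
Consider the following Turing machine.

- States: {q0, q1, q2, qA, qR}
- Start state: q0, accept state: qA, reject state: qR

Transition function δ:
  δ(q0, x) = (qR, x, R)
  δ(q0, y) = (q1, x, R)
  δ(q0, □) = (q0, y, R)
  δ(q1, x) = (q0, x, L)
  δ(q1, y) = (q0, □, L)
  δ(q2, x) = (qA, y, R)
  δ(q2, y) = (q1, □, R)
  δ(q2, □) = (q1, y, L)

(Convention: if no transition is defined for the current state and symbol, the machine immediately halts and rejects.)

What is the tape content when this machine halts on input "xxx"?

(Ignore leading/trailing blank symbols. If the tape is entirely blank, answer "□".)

Execution trace:
Initial: [q0]xxx
Step 1: δ(q0, x) = (qR, x, R) → x[qR]xx

The machine reaches the reject state qR and halts.

Final tape (ignoring leading/trailing blanks): xxx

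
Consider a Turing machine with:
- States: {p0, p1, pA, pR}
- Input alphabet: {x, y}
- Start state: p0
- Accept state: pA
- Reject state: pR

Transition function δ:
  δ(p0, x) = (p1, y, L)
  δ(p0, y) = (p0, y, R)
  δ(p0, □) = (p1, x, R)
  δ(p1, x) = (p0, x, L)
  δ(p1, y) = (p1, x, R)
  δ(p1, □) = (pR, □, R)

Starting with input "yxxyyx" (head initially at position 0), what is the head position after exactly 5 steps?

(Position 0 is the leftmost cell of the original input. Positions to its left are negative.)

Execution trace (head position shown):
Step 0: [p0]yxxyyx  (head at position 0)
Step 1: move right → y[p0]xxyyx  (head at position 1)
Step 2: move left → [p1]yyxyyx  (head at position 0)
Step 3: move right → x[p1]yxyyx  (head at position 1)
Step 4: move right → xx[p1]xyyx  (head at position 2)
Step 5: move left → x[p0]xxyyx  (head at position 1)

After 5 steps, the head is at position 1.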